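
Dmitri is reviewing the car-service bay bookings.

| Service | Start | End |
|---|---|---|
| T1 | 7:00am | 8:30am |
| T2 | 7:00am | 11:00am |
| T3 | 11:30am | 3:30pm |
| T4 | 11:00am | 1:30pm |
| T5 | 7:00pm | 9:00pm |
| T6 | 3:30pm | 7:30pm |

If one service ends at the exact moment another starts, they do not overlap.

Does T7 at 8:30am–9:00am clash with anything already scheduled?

T1: ends 8:30am at or before T7 starts 8:30am → clear.
T2: starts 7:00am before T7 ends 9:00am, and ends 11:00am after T7 starts 8:30am → overlap.
T4: starts 11:00am at or after T7 ends 9:00am → clear.
T3: starts 11:30am at or after T7 ends 9:00am → clear.
T6: starts 3:30pm at or after T7 ends 9:00am → clear.
T5: starts 7:00pm at or after T7 ends 9:00am → clear.
T7 overlaps T2.

Yes — it overlaps T2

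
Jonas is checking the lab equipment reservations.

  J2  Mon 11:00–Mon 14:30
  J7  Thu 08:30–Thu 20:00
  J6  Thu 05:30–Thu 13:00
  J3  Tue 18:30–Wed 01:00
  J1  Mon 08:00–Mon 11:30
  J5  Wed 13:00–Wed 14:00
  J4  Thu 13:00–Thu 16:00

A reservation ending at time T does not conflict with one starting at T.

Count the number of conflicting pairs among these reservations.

Check each pair: they overlap iff neither finishes before the other starts.
Sorted by start: J1, J2, J3, J5, J6, J7, J4.
J2 starts before J1 ends → J1 and J2 overlap.
J3 starts after J1 ends; J1 is clear from here.
J3 starts after J2 ends; J2 is clear from here.
J5 starts after J3 ends; J3 is clear from here.
J6 starts after J5 ends; J5 is clear from here.
J7 starts before J6 ends → J6 and J7 overlap.
J4 starts exactly when J6 ends (back-to-back, no overlap).
J4 starts before J7 ends → J7 and J4 overlap.
Overlapping pairs: J1 & J2, J4 & J7, J6 & J7 — 3 in total.

3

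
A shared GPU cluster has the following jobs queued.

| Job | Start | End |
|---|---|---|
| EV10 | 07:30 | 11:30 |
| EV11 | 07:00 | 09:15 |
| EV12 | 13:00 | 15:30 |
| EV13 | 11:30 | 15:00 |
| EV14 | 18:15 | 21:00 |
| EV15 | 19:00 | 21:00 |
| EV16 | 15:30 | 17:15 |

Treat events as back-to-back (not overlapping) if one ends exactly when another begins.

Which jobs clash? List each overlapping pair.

Check each pair: they overlap iff neither finishes before the other starts.
Sorted by start: EV11, EV10, EV13, EV12, EV16, EV14, EV15.
EV10 starts before EV11 ends → EV11 and EV10 overlap.
EV13 starts after EV11 ends, so nothing later overlaps EV11 either.
EV13 starts exactly when EV10 ends (back-to-back, no overlap), so nothing later overlaps EV10 either.
EV12 starts before EV13 ends → EV13 and EV12 overlap.
EV16 starts after EV13 ends, so nothing later overlaps EV13 either.
EV16 starts exactly when EV12 ends (back-to-back, no overlap), so nothing later overlaps EV12 either.
EV14 starts after EV16 ends, so nothing later overlaps EV16 either.
EV15 starts before EV14 ends → EV14 and EV15 overlap.

EV10 & EV11, EV12 & EV13, EV14 & EV15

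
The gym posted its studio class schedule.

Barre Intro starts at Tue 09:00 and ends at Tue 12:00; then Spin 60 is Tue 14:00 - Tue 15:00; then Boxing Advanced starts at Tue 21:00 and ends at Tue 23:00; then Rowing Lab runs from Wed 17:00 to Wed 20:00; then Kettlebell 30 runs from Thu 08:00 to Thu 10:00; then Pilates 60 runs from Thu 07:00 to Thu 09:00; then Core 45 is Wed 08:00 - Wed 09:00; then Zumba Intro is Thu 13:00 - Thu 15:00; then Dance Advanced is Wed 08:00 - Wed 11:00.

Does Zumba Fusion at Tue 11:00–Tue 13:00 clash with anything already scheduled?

Barre Intro: starts Tue 09:00 before Zumba Fusion ends Tue 13:00, and ends Tue 12:00 after Zumba Fusion starts Tue 11:00 → overlap.
Spin 60: starts Tue 14:00 at or after Zumba Fusion ends Tue 13:00 → clear.
Boxing Advanced: starts Tue 21:00 at or after Zumba Fusion ends Tue 13:00 → clear.
Core 45: starts Wed 08:00 at or after Zumba Fusion ends Tue 13:00 → clear.
Dance Advanced: starts Wed 08:00 at or after Zumba Fusion ends Tue 13:00 → clear.
Rowing Lab: starts Wed 17:00 at or after Zumba Fusion ends Tue 13:00 → clear.
Pilates 60: starts Thu 07:00 at or after Zumba Fusion ends Tue 13:00 → clear.
Kettlebell 30: starts Thu 08:00 at or after Zumba Fusion ends Tue 13:00 → clear.
Zumba Intro: starts Thu 13:00 at or after Zumba Fusion ends Tue 13:00 → clear.
Zumba Fusion overlaps Barre Intro.

Yes — it overlaps Barre Intro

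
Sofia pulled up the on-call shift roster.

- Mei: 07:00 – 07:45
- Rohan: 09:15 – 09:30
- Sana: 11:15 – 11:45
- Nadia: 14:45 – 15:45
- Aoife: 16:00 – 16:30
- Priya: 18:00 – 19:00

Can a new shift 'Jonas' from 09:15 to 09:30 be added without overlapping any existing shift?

Mei: ends 07:45 at or before Jonas starts 09:15 → clear.
Rohan: starts 09:15 before Jonas ends 09:30, and ends 09:30 after Jonas starts 09:15 → overlap.
Sana: starts 11:15 at or after Jonas ends 09:30 → clear.
Nadia: starts 14:45 at or after Jonas ends 09:30 → clear.
Aoife: starts 16:00 at or after Jonas ends 09:30 → clear.
Priya: starts 18:00 at or after Jonas ends 09:30 → clear.
Jonas overlaps Rohan.

No — it overlaps Rohan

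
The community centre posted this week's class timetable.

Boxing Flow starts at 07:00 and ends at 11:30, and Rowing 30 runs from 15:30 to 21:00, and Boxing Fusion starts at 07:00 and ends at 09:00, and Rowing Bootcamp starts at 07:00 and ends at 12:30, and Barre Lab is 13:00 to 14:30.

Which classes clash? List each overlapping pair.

Boxing Flow & Boxing Fusion, Boxing Flow & Rowing Bootcamp, Boxing Fusion & Rowing Bootcamp

Sorted by start: Boxing Flow, Boxing Fusion, Rowing Bootcamp, Barre Lab, Rowing 30.
Boxing Fusion starts before Boxing Flow ends → Boxing Flow and Boxing Fusion overlap.
Rowing Bootcamp starts before Boxing Flow ends → Boxing Flow and Rowing Bootcamp overlap.
Barre Lab starts after Boxing Flow ends, so Boxing Flow has no further overlaps.
Rowing Bootcamp starts before Boxing Fusion ends → Boxing Fusion and Rowing Bootcamp overlap.
Barre Lab starts after Boxing Fusion ends, so Boxing Fusion has no further overlaps.
Barre Lab starts after Rowing Bootcamp ends, so Rowing Bootcamp has no further overlaps.
Rowing 30 starts after Barre Lab ends.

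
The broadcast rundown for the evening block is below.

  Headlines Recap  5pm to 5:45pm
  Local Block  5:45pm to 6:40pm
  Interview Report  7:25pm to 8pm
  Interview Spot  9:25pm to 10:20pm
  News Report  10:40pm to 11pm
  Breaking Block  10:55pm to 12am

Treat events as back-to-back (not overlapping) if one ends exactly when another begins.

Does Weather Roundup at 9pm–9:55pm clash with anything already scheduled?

Headlines Recap: ends 5:45pm at or before Weather Roundup starts 9pm → clear.
Local Block: ends 6:40pm at or before Weather Roundup starts 9pm → clear.
Interview Report: ends 8pm at or before Weather Roundup starts 9pm → clear.
Interview Spot: starts 9:25pm before Weather Roundup ends 9:55pm, and ends 10:20pm after Weather Roundup starts 9pm → overlap.
News Report: starts 10:40pm at or after Weather Roundup ends 9:55pm → clear.
Breaking Block: starts 10:55pm at or after Weather Roundup ends 9:55pm → clear.
Weather Roundup overlaps Interview Spot.

Yes — it overlaps Interview Spot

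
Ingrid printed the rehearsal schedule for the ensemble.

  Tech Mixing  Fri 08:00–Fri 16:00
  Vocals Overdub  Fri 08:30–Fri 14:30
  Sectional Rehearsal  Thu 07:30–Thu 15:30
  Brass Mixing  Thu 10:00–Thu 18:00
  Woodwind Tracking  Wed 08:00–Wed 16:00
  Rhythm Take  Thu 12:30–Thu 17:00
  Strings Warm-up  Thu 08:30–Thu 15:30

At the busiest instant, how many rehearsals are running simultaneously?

4

Walk through starts and ends in time order (an end at T is processed before a start at T):
Wed 08:00 start Woodwind Tracking → 1
Wed 16:00 end Woodwind Tracking → 0
Thu 07:30 start Sectional Rehearsal → 1
Thu 08:30 start Strings Warm-up → 2
Thu 10:00 start Brass Mixing → 3
Thu 12:30 start Rhythm Take → 4
Thu 15:30 end Sectional Rehearsal → 3
Thu 15:30 end Strings Warm-up → 2
Thu 17:00 end Rhythm Take → 1
Thu 18:00 end Brass Mixing → 0
Fri 08:00 start Tech Mixing → 1
Fri 08:30 start Vocals Overdub → 2
Fri 14:30 end Vocals Overdub → 1
Fri 16:00 end Tech Mixing → 0
Peak is 4, at Thu 12:30 (Brass Mixing, Rhythm Take, Sectional Rehearsal, Strings Warm-up).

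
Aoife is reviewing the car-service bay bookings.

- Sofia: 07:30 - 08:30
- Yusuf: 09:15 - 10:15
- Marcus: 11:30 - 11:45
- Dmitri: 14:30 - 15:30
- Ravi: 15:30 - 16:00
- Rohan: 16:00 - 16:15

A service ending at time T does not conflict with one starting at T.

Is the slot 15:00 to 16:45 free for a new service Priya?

Sofia: ends 08:30 at or before Priya starts 15:00 → clear.
Yusuf: ends 10:15 at or before Priya starts 15:00 → clear.
Marcus: ends 11:45 at or before Priya starts 15:00 → clear.
Dmitri: starts 14:30 before Priya ends 16:45, and ends 15:30 after Priya starts 15:00 → overlap.
Ravi: starts 15:30 before Priya ends 16:45, and ends 16:00 after Priya starts 15:00 → overlap.
Rohan: starts 16:00 before Priya ends 16:45, and ends 16:15 after Priya starts 15:00 → overlap.
Priya overlaps Dmitri, Ravi, Rohan.

No — it overlaps Dmitri, Ravi, Rohan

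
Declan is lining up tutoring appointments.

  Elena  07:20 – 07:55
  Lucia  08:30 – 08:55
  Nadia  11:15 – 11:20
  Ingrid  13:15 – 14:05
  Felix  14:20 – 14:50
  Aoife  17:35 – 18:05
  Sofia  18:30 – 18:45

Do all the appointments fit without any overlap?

Yes

Two intervals overlap when each starts before the other ends.
Sorted by start: Elena, Lucia, Nadia, Ingrid, Felix, Aoife, Sofia.
Lucia starts after Elena ends, so Elena has no further overlaps.
Nadia starts after Lucia ends, so Lucia has no further overlaps.
Ingrid starts after Nadia ends, so Nadia has no further overlaps.
Felix starts after Ingrid ends, so Ingrid has no further overlaps.
Aoife starts after Felix ends, so Felix has no further overlaps.
Sofia starts after Aoife ends.
Every pair is clear; the schedule has no overlaps.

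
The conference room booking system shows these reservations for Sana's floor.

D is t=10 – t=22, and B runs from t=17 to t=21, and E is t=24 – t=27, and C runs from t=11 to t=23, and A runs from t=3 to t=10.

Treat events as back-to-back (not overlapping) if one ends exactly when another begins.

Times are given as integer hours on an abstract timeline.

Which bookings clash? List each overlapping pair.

Sorted by start: A, D, C, B, E.
D starts exactly when A ends (back-to-back, no overlap) — done with A.
C starts before D ends → D and C overlap.
B starts before D ends → D and B overlap.
E starts after D ends.
B starts before C ends → C and B overlap.
E starts after C ends.
E starts after B ends.

B & C, B & D, C & D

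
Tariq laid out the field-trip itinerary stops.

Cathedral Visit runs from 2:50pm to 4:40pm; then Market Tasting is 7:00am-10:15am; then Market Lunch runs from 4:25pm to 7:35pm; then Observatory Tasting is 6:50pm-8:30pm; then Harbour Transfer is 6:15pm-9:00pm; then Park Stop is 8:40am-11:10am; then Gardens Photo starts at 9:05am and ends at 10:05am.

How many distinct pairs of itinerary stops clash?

Sorted by start: Market Tasting, Park Stop, Gardens Photo, Cathedral Visit, Market Lunch, Harbour Transfer, Observatory Tasting.
Park Stop starts before Market Tasting ends → Market Tasting and Park Stop overlap.
Gardens Photo starts before Market Tasting ends → Market Tasting and Gardens Photo overlap.
Cathedral Visit starts after Market Tasting ends — done with Market Tasting.
Gardens Photo starts before Park Stop ends → Park Stop and Gardens Photo overlap.
Cathedral Visit starts after Park Stop ends — done with Park Stop.
Cathedral Visit starts after Gardens Photo ends — done with Gardens Photo.
Market Lunch starts before Cathedral Visit ends → Cathedral Visit and Market Lunch overlap.
Harbour Transfer starts after Cathedral Visit ends — done with Cathedral Visit.
Harbour Transfer starts before Market Lunch ends → Market Lunch and Harbour Transfer overlap.
Observatory Tasting starts before Market Lunch ends → Market Lunch and Observatory Tasting overlap.
Observatory Tasting starts before Harbour Transfer ends → Harbour Transfer and Observatory Tasting overlap.
Overlapping pairs: Cathedral Visit & Market Lunch, Gardens Photo & Market Tasting, Gardens Photo & Park Stop, Harbour Transfer & Market Lunch, Harbour Transfer & Observatory Tasting, Market Lunch & Observatory Tasting, Market Tasting & Park Stop — 7 in total.

7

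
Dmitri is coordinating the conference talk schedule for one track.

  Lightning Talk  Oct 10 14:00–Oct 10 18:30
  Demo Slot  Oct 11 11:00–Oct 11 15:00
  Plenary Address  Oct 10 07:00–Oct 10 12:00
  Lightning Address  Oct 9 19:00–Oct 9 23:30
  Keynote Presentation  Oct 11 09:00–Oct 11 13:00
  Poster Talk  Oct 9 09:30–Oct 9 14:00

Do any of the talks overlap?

Yes

Sorted by start: Poster Talk, Lightning Address, Plenary Address, Lightning Talk, Keynote Presentation, Demo Slot.
Lightning Address starts after Poster Talk ends; Poster Talk is clear from here.
Plenary Address starts after Lightning Address ends; Lightning Address is clear from here.
Lightning Talk starts after Plenary Address ends; Plenary Address is clear from here.
Keynote Presentation starts after Lightning Talk ends; Lightning Talk is clear from here.
Demo Slot starts before Keynote Presentation ends → Keynote Presentation and Demo Slot overlap.
That's a conflict, so the schedule is not conflict-free.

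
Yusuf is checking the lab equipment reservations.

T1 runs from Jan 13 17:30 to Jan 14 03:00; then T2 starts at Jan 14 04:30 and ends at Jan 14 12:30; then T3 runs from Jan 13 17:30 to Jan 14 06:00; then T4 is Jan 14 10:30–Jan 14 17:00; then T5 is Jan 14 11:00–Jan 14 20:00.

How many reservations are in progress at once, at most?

Walk through starts and ends in time order (an end at T is processed before a start at T):
Jan 13 17:30 start T1 → 1
Jan 13 17:30 start T3 → 2
Jan 14 03:00 end T1 → 1
Jan 14 04:30 start T2 → 2
Jan 14 06:00 end T3 → 1
Jan 14 10:30 start T4 → 2
Jan 14 11:00 start T5 → 3
Jan 14 12:30 end T2 → 2
Jan 14 17:00 end T4 → 1
Jan 14 20:00 end T5 → 0
Peak is 3, at Jan 14 11:00 (T2, T4, T5).

3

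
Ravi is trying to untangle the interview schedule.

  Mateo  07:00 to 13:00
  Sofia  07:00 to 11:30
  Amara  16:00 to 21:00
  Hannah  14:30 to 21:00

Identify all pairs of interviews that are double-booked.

Amara & Hannah, Mateo & Sofia

Check each pair: they overlap iff neither finishes before the other starts.
Sorted by start: Mateo, Sofia, Hannah, Amara.
Sofia starts before Mateo ends → Mateo and Sofia overlap.
Hannah starts after Mateo ends, so Mateo has no further overlaps.
Hannah starts after Sofia ends, so Sofia has no further overlaps.
Amara starts before Hannah ends → Hannah and Amara overlap.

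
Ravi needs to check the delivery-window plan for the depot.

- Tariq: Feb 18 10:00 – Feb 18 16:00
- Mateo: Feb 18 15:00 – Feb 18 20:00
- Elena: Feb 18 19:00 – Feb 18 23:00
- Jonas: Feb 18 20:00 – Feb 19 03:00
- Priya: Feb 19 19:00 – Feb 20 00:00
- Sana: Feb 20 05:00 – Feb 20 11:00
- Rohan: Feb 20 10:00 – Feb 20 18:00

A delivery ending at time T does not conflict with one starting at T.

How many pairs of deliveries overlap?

4

Check each pair: they overlap iff neither finishes before the other starts.
Sorted by start: Tariq, Mateo, Elena, Jonas, Priya, Sana, Rohan.
Mateo starts before Tariq ends → Tariq and Mateo overlap.
Elena starts after Tariq ends, so Tariq has no further overlaps.
Elena starts before Mateo ends → Mateo and Elena overlap.
Jonas starts exactly when Mateo ends (back-to-back, no overlap), so Mateo has no further overlaps.
Jonas starts before Elena ends → Elena and Jonas overlap.
Priya starts after Elena ends, so Elena has no further overlaps.
Priya starts after Jonas ends, so Jonas has no further overlaps.
Sana starts after Priya ends, so Priya has no further overlaps.
Rohan starts before Sana ends → Sana and Rohan overlap.
Overlapping pairs: Elena & Jonas, Elena & Mateo, Mateo & Tariq, Rohan & Sana — 4 in total.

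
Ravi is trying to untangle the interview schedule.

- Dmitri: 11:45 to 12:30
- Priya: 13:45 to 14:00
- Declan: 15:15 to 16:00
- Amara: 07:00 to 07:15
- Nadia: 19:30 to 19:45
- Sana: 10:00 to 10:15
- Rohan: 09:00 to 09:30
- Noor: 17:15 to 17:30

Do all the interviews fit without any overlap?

Yes

Sorted by start: Amara, Rohan, Sana, Dmitri, Priya, Declan, Noor, Nadia.
Rohan starts after Amara ends, so nothing later overlaps Amara either.
Sana starts after Rohan ends, so nothing later overlaps Rohan either.
Dmitri starts after Sana ends, so nothing later overlaps Sana either.
Priya starts after Dmitri ends, so nothing later overlaps Dmitri either.
Declan starts after Priya ends, so nothing later overlaps Priya either.
Noor starts after Declan ends, so nothing later overlaps Declan either.
Nadia starts after Noor ends.
Every pair is clear; the schedule has no overlaps.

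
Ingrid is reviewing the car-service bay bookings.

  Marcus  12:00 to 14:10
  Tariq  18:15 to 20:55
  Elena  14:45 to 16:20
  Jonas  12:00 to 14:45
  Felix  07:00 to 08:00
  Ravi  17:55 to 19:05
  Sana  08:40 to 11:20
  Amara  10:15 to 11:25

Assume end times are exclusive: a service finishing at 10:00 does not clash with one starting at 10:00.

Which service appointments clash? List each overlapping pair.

Sorted by start: Felix, Sana, Amara, Marcus, Jonas, Elena, Ravi, Tariq.
Sana starts after Felix ends; Felix is clear from here.
Amara starts before Sana ends → Sana and Amara overlap.
Marcus starts after Sana ends; Sana is clear from here.
Marcus starts after Amara ends; Amara is clear from here.
Jonas starts before Marcus ends → Marcus and Jonas overlap.
Elena starts after Marcus ends; Marcus is clear from here.
Elena starts exactly when Jonas ends (back-to-back, no overlap); Jonas is clear from here.
Ravi starts after Elena ends; Elena is clear from here.
Tariq starts before Ravi ends → Ravi and Tariq overlap.

Amara & Sana, Jonas & Marcus, Ravi & Tariq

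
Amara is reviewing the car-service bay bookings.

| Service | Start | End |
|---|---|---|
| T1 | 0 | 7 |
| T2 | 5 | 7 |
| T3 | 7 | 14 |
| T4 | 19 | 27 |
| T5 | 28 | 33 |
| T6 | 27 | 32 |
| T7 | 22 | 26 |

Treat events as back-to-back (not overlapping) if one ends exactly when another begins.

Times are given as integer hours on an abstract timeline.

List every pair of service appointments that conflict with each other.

T1 & T2, T4 & T7, T5 & T6

Check each pair: they overlap iff neither finishes before the other starts.
Sorted by start: T1, T2, T3, T4, T7, T6, T5.
T2 starts before T1 ends → T1 and T2 overlap.
T3 starts exactly when T1 ends (back-to-back, no overlap), so nothing later overlaps T1 either.
T3 starts exactly when T2 ends (back-to-back, no overlap), so nothing later overlaps T2 either.
T4 starts after T3 ends, so nothing later overlaps T3 either.
T7 starts before T4 ends → T4 and T7 overlap.
T6 starts exactly when T4 ends (back-to-back, no overlap), so nothing later overlaps T4 either.
T6 starts after T7 ends, so nothing later overlaps T7 either.
T5 starts before T6 ends → T6 and T5 overlap.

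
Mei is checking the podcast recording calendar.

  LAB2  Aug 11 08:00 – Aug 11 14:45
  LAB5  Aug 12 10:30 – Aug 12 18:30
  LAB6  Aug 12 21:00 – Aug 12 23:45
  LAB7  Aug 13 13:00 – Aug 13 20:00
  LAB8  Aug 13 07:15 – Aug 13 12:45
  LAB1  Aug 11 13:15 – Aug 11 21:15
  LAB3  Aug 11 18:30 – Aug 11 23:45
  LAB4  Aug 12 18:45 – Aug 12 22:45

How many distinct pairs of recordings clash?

3

Sorted by start: LAB2, LAB1, LAB3, LAB5, LAB4, LAB6, LAB8, LAB7.
LAB1 starts before LAB2 ends → LAB2 and LAB1 overlap.
LAB3 starts after LAB2 ends; LAB2 is clear from here.
LAB3 starts before LAB1 ends → LAB1 and LAB3 overlap.
LAB5 starts after LAB1 ends; LAB1 is clear from here.
LAB5 starts after LAB3 ends; LAB3 is clear from here.
LAB4 starts after LAB5 ends; LAB5 is clear from here.
LAB6 starts before LAB4 ends → LAB4 and LAB6 overlap.
LAB8 starts after LAB4 ends; LAB4 is clear from here.
LAB8 starts after LAB6 ends; LAB6 is clear from here.
LAB7 starts after LAB8 ends.
Overlapping pairs: LAB1 & LAB2, LAB1 & LAB3, LAB4 & LAB6 — 3 in total.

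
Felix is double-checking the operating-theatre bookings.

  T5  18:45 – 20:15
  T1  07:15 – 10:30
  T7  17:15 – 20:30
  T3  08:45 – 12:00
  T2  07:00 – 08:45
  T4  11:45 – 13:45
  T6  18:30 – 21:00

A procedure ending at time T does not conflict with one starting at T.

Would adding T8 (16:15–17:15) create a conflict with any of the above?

T2: ends 08:45 at or before T8 starts 16:15 → clear.
T1: ends 10:30 at or before T8 starts 16:15 → clear.
T3: ends 12:00 at or before T8 starts 16:15 → clear.
T4: ends 13:45 at or before T8 starts 16:15 → clear.
T7: starts 17:15 at or after T8 ends 17:15 → clear.
T6: starts 18:30 at or after T8 ends 17:15 → clear.
T5: starts 18:45 at or after T8 ends 17:15 → clear.

No — it doesn't clash with anything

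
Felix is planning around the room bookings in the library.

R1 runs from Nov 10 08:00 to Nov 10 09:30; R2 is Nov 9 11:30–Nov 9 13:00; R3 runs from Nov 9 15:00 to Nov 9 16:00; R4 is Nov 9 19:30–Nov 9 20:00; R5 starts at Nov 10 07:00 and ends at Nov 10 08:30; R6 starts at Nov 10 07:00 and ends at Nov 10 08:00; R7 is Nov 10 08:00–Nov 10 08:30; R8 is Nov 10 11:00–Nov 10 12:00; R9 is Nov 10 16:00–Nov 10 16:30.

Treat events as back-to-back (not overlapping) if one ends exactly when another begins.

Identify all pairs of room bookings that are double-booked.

R1 & R5, R1 & R7, R5 & R6, R5 & R7

Check each pair: they overlap iff neither finishes before the other starts.
Sorted by start: R2, R3, R4, R5, R6, R1, R7, R8, R9.
R3 starts after R2 ends, so nothing later overlaps R2 either.
R4 starts after R3 ends, so nothing later overlaps R3 either.
R5 starts after R4 ends, so nothing later overlaps R4 either.
R6 starts before R5 ends → R5 and R6 overlap.
R1 starts before R5 ends → R5 and R1 overlap.
R7 starts before R5 ends → R5 and R7 overlap.
R8 starts after R5 ends, so nothing later overlaps R5 either.
R1 starts exactly when R6 ends (back-to-back, no overlap), so nothing later overlaps R6 either.
R7 starts before R1 ends → R1 and R7 overlap.
R8 starts after R1 ends, so nothing later overlaps R1 either.
R8 starts after R7 ends, so nothing later overlaps R7 either.
R9 starts after R8 ends.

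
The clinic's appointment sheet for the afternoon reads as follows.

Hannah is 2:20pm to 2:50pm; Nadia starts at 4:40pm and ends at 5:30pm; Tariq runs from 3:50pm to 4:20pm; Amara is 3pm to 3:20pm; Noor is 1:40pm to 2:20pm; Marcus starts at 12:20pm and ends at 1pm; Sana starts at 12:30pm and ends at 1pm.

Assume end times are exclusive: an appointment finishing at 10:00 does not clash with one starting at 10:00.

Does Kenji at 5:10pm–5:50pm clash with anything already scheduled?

Yes — it overlaps Nadia

Marcus: ends 1pm at or before Kenji starts 5:10pm → clear.
Sana: ends 1pm at or before Kenji starts 5:10pm → clear.
Noor: ends 2:20pm at or before Kenji starts 5:10pm → clear.
Hannah: ends 2:50pm at or before Kenji starts 5:10pm → clear.
Amara: ends 3:20pm at or before Kenji starts 5:10pm → clear.
Tariq: ends 4:20pm at or before Kenji starts 5:10pm → clear.
Nadia: starts 4:40pm before Kenji ends 5:50pm, and ends 5:30pm after Kenji starts 5:10pm → overlap.
Kenji overlaps Nadia.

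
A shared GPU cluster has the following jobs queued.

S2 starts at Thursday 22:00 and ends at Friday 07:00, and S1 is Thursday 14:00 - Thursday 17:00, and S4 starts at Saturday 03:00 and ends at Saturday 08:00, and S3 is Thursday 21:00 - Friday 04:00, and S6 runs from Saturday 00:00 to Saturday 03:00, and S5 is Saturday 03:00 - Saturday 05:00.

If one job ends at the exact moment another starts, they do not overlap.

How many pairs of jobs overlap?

2

Check each pair: they overlap iff neither finishes before the other starts.
Sorted by start: S1, S3, S2, S6, S4, S5.
S3 starts after S1 ends — done with S1.
S2 starts before S3 ends → S3 and S2 overlap.
S6 starts after S3 ends — done with S3.
S6 starts after S2 ends — done with S2.
S4 starts exactly when S6 ends (back-to-back, no overlap) — done with S6.
S5 starts before S4 ends → S4 and S5 overlap.
Overlapping pairs: S2 & S3, S4 & S5 — 2 in total.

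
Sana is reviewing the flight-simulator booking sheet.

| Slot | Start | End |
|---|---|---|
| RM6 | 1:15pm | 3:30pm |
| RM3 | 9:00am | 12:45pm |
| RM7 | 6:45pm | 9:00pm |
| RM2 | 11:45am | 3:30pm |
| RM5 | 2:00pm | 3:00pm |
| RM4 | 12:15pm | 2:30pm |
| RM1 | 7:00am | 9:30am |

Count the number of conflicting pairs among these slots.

Two intervals overlap when each starts before the other ends.
Sorted by start: RM1, RM3, RM2, RM4, RM6, RM5, RM7.
RM3 starts before RM1 ends → RM1 and RM3 overlap.
RM2 starts after RM1 ends; RM1 is clear from here.
RM2 starts before RM3 ends → RM3 and RM2 overlap.
RM4 starts before RM3 ends → RM3 and RM4 overlap.
RM6 starts after RM3 ends; RM3 is clear from here.
RM4 starts before RM2 ends → RM2 and RM4 overlap.
RM6 starts before RM2 ends → RM2 and RM6 overlap.
RM5 starts before RM2 ends → RM2 and RM5 overlap.
RM7 starts after RM2 ends.
RM6 starts before RM4 ends → RM4 and RM6 overlap.
RM5 starts before RM4 ends → RM4 and RM5 overlap.
RM7 starts after RM4 ends.
RM5 starts before RM6 ends → RM6 and RM5 overlap.
RM7 starts after RM6 ends.
RM7 starts after RM5 ends.
Overlapping pairs: RM1 & RM3, RM2 & RM3, RM2 & RM4, RM2 & RM5, RM2 & RM6, RM3 & RM4, RM4 & RM5, RM4 & RM6, RM5 & RM6 — 9 in total.

9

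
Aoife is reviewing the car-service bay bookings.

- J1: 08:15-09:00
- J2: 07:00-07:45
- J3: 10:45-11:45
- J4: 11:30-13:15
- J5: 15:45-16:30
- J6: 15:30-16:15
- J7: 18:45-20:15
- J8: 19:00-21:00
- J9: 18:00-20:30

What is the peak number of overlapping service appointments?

3

Walk through starts and ends in time order (an end at T is processed before a start at T):
07:00 start J2 → 1
07:45 end J2 → 0
08:15 start J1 → 1
09:00 end J1 → 0
10:45 start J3 → 1
11:30 start J4 → 2
11:45 end J3 → 1
13:15 end J4 → 0
15:30 start J6 → 1
15:45 start J5 → 2
16:15 end J6 → 1
16:30 end J5 → 0
18:00 start J9 → 1
18:45 start J7 → 2
19:00 start J8 → 3
20:15 end J7 → 2
20:30 end J9 → 1
21:00 end J8 → 0
Peak is 3, at 19:00 (J7, J8, J9).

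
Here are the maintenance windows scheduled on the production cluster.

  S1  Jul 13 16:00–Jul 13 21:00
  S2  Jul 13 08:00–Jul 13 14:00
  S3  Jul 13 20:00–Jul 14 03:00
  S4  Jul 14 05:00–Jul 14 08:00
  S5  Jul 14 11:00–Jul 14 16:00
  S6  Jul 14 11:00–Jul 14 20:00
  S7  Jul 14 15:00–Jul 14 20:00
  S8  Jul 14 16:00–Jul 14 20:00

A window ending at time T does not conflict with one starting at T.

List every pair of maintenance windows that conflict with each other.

Sorted by start: S2, S1, S3, S4, S5, S6, S7, S8.
S1 starts after S2 ends — done with S2.
S3 starts before S1 ends → S1 and S3 overlap.
S4 starts after S1 ends — done with S1.
S4 starts after S3 ends — done with S3.
S5 starts after S4 ends — done with S4.
S6 starts before S5 ends → S5 and S6 overlap.
S7 starts before S5 ends → S5 and S7 overlap.
S8 starts exactly when S5 ends (back-to-back, no overlap).
S7 starts before S6 ends → S6 and S7 overlap.
S8 starts before S6 ends → S6 and S8 overlap.
S8 starts before S7 ends → S7 and S8 overlap.

S1 & S3, S5 & S6, S5 & S7, S6 & S7, S6 & S8, S7 & S8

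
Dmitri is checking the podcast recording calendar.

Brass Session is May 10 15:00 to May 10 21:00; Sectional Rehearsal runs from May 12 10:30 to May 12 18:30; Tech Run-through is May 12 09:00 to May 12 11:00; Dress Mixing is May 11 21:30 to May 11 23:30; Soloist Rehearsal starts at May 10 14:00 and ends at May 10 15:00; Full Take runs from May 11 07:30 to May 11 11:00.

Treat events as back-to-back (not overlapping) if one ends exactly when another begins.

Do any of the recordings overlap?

Yes

Check each pair: they overlap iff neither finishes before the other starts.
Sorted by start: Soloist Rehearsal, Brass Session, Full Take, Dress Mixing, Tech Run-through, Sectional Rehearsal.
Brass Session starts exactly when Soloist Rehearsal ends (back-to-back, no overlap); Soloist Rehearsal is clear from here.
Full Take starts after Brass Session ends; Brass Session is clear from here.
Dress Mixing starts after Full Take ends; Full Take is clear from here.
Tech Run-through starts after Dress Mixing ends; Dress Mixing is clear from here.
Sectional Rehearsal starts before Tech Run-through ends → Tech Run-through and Sectional Rehearsal overlap.
That's a conflict, so the schedule is not conflict-free.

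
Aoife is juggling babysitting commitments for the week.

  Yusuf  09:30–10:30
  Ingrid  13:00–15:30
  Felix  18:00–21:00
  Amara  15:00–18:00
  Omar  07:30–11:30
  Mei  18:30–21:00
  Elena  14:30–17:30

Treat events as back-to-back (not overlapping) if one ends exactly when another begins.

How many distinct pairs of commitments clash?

Check each pair: they overlap iff neither finishes before the other starts.
Sorted by start: Omar, Yusuf, Ingrid, Elena, Amara, Felix, Mei.
Yusuf starts before Omar ends → Omar and Yusuf overlap.
Ingrid starts after Omar ends — done with Omar.
Ingrid starts after Yusuf ends — done with Yusuf.
Elena starts before Ingrid ends → Ingrid and Elena overlap.
Amara starts before Ingrid ends → Ingrid and Amara overlap.
Felix starts after Ingrid ends — done with Ingrid.
Amara starts before Elena ends → Elena and Amara overlap.
Felix starts after Elena ends — done with Elena.
Felix starts exactly when Amara ends (back-to-back, no overlap) — done with Amara.
Mei starts before Felix ends → Felix and Mei overlap.
Overlapping pairs: Amara & Elena, Amara & Ingrid, Elena & Ingrid, Felix & Mei, Omar & Yusuf — 5 in total.

5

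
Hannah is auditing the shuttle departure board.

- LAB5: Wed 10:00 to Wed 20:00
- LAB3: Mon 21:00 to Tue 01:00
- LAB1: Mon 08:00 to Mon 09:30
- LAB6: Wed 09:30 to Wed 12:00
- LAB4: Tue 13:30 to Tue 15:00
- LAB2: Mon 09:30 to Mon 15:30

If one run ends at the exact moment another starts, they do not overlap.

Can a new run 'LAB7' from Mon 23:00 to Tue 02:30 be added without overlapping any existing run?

LAB1: ends Mon 09:30 at or before LAB7 starts Mon 23:00 → clear.
LAB2: ends Mon 15:30 at or before LAB7 starts Mon 23:00 → clear.
LAB3: starts Mon 21:00 before LAB7 ends Tue 02:30, and ends Tue 01:00 after LAB7 starts Mon 23:00 → overlap.
LAB4: starts Tue 13:30 at or after LAB7 ends Tue 02:30 → clear.
LAB6: starts Wed 09:30 at or after LAB7 ends Tue 02:30 → clear.
LAB5: starts Wed 10:00 at or after LAB7 ends Tue 02:30 → clear.
LAB7 overlaps LAB3.

No — it overlaps LAB3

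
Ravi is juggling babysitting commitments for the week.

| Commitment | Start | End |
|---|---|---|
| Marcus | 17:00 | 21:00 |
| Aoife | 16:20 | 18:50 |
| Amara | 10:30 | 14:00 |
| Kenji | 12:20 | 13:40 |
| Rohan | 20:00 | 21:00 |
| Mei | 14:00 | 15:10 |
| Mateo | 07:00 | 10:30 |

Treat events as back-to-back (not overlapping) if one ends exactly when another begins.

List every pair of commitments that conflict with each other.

Amara & Kenji, Aoife & Marcus, Marcus & Rohan

Check each pair: they overlap iff neither finishes before the other starts.
Sorted by start: Mateo, Amara, Kenji, Mei, Aoife, Marcus, Rohan.
Amara starts exactly when Mateo ends (back-to-back, no overlap), so Mateo has no further overlaps.
Kenji starts before Amara ends → Amara and Kenji overlap.
Mei starts exactly when Amara ends (back-to-back, no overlap), so Amara has no further overlaps.
Mei starts after Kenji ends, so Kenji has no further overlaps.
Aoife starts after Mei ends, so Mei has no further overlaps.
Marcus starts before Aoife ends → Aoife and Marcus overlap.
Rohan starts after Aoife ends.
Rohan starts before Marcus ends → Marcus and Rohan overlap.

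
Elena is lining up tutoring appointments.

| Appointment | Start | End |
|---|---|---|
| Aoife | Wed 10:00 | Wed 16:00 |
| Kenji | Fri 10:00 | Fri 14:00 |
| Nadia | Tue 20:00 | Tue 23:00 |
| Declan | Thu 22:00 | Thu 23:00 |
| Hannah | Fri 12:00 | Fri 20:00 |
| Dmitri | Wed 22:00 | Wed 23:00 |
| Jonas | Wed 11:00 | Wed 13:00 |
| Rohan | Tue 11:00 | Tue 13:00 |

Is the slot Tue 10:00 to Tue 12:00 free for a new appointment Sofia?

No — it overlaps Rohan

Rohan: starts Tue 11:00 before Sofia ends Tue 12:00, and ends Tue 13:00 after Sofia starts Tue 10:00 → overlap.
Nadia: starts Tue 20:00 at or after Sofia ends Tue 12:00 → clear.
Aoife: starts Wed 10:00 at or after Sofia ends Tue 12:00 → clear.
Jonas: starts Wed 11:00 at or after Sofia ends Tue 12:00 → clear.
Dmitri: starts Wed 22:00 at or after Sofia ends Tue 12:00 → clear.
Declan: starts Thu 22:00 at or after Sofia ends Tue 12:00 → clear.
Kenji: starts Fri 10:00 at or after Sofia ends Tue 12:00 → clear.
Hannah: starts Fri 12:00 at or after Sofia ends Tue 12:00 → clear.
Sofia overlaps Rohan.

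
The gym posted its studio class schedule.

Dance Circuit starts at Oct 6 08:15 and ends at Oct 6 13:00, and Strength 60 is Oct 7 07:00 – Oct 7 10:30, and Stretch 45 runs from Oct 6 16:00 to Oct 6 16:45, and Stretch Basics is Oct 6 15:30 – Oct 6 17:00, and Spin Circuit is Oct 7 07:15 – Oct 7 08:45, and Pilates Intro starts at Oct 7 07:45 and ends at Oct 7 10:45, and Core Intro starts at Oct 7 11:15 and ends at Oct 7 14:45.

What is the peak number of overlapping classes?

Walk through starts and ends in time order (an end at T is processed before a start at T):
Oct 6 08:15 start Dance Circuit → 1
Oct 6 13:00 end Dance Circuit → 0
Oct 6 15:30 start Stretch Basics → 1
Oct 6 16:00 start Stretch 45 → 2
Oct 6 16:45 end Stretch 45 → 1
Oct 6 17:00 end Stretch Basics → 0
Oct 7 07:00 start Strength 60 → 1
Oct 7 07:15 start Spin Circuit → 2
Oct 7 07:45 start Pilates Intro → 3
Oct 7 08:45 end Spin Circuit → 2
Oct 7 10:30 end Strength 60 → 1
Oct 7 10:45 end Pilates Intro → 0
Oct 7 11:15 start Core Intro → 1
Oct 7 14:45 end Core Intro → 0
Peak is 3, at Oct 7 07:45 (Pilates Intro, Spin Circuit, Strength 60).

3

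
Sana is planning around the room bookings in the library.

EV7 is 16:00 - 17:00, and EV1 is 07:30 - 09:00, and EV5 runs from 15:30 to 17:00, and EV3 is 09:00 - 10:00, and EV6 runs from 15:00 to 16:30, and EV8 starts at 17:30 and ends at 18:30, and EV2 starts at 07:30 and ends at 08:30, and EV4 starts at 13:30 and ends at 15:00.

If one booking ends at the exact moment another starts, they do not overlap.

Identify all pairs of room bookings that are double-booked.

Two intervals overlap when each starts before the other ends.
Sorted by start: EV1, EV2, EV3, EV4, EV6, EV5, EV7, EV8.
EV2 starts before EV1 ends → EV1 and EV2 overlap.
EV3 starts exactly when EV1 ends (back-to-back, no overlap) — done with EV1.
EV3 starts after EV2 ends — done with EV2.
EV4 starts after EV3 ends — done with EV3.
EV6 starts exactly when EV4 ends (back-to-back, no overlap) — done with EV4.
EV5 starts before EV6 ends → EV6 and EV5 overlap.
EV7 starts before EV6 ends → EV6 and EV7 overlap.
EV8 starts after EV6 ends.
EV7 starts before EV5 ends → EV5 and EV7 overlap.
EV8 starts after EV5 ends.
EV8 starts after EV7 ends.

EV1 & EV2, EV5 & EV6, EV5 & EV7, EV6 & EV7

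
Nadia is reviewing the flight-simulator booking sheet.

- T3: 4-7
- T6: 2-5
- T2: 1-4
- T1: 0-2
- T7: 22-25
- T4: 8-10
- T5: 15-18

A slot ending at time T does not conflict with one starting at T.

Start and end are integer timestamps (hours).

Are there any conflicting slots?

Sorted by start: T1, T2, T6, T3, T4, T5, T7.
T2 starts before T1 ends → T1 and T2 overlap.
That's a conflict, so the schedule is not conflict-free.

Yes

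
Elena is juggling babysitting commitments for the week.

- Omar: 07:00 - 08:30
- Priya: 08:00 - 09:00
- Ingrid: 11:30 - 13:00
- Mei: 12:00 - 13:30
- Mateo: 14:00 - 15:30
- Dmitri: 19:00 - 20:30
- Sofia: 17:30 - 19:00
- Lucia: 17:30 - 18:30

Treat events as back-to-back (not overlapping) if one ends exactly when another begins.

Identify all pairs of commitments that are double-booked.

Sorted by start: Omar, Priya, Ingrid, Mei, Mateo, Sofia, Lucia, Dmitri.
Priya starts before Omar ends → Omar and Priya overlap.
Ingrid starts after Omar ends; Omar is clear from here.
Ingrid starts after Priya ends; Priya is clear from here.
Mei starts before Ingrid ends → Ingrid and Mei overlap.
Mateo starts after Ingrid ends; Ingrid is clear from here.
Mateo starts after Mei ends; Mei is clear from here.
Sofia starts after Mateo ends; Mateo is clear from here.
Lucia starts before Sofia ends → Sofia and Lucia overlap.
Dmitri starts exactly when Sofia ends (back-to-back, no overlap).
Dmitri starts after Lucia ends.

Ingrid & Mei, Lucia & Sofia, Omar & Priya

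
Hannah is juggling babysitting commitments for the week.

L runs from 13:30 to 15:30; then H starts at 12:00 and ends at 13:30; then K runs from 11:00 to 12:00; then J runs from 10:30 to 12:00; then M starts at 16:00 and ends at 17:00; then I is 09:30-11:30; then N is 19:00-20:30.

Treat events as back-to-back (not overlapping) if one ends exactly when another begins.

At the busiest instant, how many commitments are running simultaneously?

Sort all start/end points and keep a running count:
09:30 start I → 1
10:30 start J → 2
11:00 start K → 3
11:30 end I → 2
12:00 end J → 1
12:00 end K → 0
12:00 start H → 1
13:30 end H → 0
13:30 start L → 1
15:30 end L → 0
16:00 start M → 1
17:00 end M → 0
19:00 start N → 1
20:30 end N → 0
Peak is 3, at 11:00 (I, J, K).

3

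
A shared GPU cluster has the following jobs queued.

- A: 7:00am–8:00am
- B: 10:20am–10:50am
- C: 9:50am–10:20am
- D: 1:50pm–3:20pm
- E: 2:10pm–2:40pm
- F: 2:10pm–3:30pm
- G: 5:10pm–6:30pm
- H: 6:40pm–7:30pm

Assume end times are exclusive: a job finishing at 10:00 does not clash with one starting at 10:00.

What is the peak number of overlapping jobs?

Walk through starts and ends in time order (an end at T is processed before a start at T):
7:00am start A → 1
8:00am end A → 0
9:50am start C → 1
10:20am end C → 0
10:20am start B → 1
10:50am end B → 0
1:50pm start D → 1
2:10pm start E → 2
2:10pm start F → 3
2:40pm end E → 2
3:20pm end D → 1
3:30pm end F → 0
5:10pm start G → 1
6:30pm end G → 0
6:40pm start H → 1
7:30pm end H → 0
Peak is 3, at 2:10pm (D, E, F).

3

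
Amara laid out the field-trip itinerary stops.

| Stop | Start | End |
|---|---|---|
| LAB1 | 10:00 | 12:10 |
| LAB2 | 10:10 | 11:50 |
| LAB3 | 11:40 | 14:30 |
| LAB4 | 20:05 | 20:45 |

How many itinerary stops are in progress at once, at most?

Walk through starts and ends in time order (an end at T is processed before a start at T):
10:00 start LAB1 → 1
10:10 start LAB2 → 2
11:40 start LAB3 → 3
11:50 end LAB2 → 2
12:10 end LAB1 → 1
14:30 end LAB3 → 0
20:05 start LAB4 → 1
20:45 end LAB4 → 0
Peak is 3, at 11:40 (LAB1, LAB2, LAB3).

3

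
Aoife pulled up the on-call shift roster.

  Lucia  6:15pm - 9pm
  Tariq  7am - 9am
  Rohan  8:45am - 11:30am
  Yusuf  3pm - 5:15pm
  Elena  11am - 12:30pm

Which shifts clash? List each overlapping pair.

Check each pair: they overlap iff neither finishes before the other starts.
Sorted by start: Tariq, Rohan, Elena, Yusuf, Lucia.
Rohan starts before Tariq ends → Tariq and Rohan overlap.
Elena starts after Tariq ends — done with Tariq.
Elena starts before Rohan ends → Rohan and Elena overlap.
Yusuf starts after Rohan ends — done with Rohan.
Yusuf starts after Elena ends — done with Elena.
Lucia starts after Yusuf ends.

Elena & Rohan, Rohan & Tariq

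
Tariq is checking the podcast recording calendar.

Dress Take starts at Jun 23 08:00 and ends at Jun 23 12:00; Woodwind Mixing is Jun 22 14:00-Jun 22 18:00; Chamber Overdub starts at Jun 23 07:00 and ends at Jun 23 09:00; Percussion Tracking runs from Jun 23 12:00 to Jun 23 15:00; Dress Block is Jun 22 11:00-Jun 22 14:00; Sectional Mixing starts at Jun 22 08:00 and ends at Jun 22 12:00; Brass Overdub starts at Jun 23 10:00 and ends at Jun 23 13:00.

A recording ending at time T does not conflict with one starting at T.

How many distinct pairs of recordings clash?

Check each pair: they overlap iff neither finishes before the other starts.
Sorted by start: Sectional Mixing, Dress Block, Woodwind Mixing, Chamber Overdub, Dress Take, Brass Overdub, Percussion Tracking.
Dress Block starts before Sectional Mixing ends → Sectional Mixing and Dress Block overlap.
Woodwind Mixing starts after Sectional Mixing ends, so Sectional Mixing has no further overlaps.
Woodwind Mixing starts exactly when Dress Block ends (back-to-back, no overlap), so Dress Block has no further overlaps.
Chamber Overdub starts after Woodwind Mixing ends, so Woodwind Mixing has no further overlaps.
Dress Take starts before Chamber Overdub ends → Chamber Overdub and Dress Take overlap.
Brass Overdub starts after Chamber Overdub ends, so Chamber Overdub has no further overlaps.
Brass Overdub starts before Dress Take ends → Dress Take and Brass Overdub overlap.
Percussion Tracking starts exactly when Dress Take ends (back-to-back, no overlap).
Percussion Tracking starts before Brass Overdub ends → Brass Overdub and Percussion Tracking overlap.
Overlapping pairs: Brass Overdub & Dress Take, Brass Overdub & Percussion Tracking, Chamber Overdub & Dress Take, Dress Block & Sectional Mixing — 4 in total.

4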